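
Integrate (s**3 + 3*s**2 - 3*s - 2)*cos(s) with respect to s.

Use integration by parts with u = s**3 + 3*s**2 - 3*s - 2, dv = cos(s) ds, so v = sin(s).
Apply parts 3 times (tabular method): alternate signs, differentiate u down to 0, integrate dv up.

s**3*sin(s) + 3*s**2*sin(s) + 3*s**2*cos(s) - 9*s*sin(s) + 6*s*cos(s) - 8*sin(s) - 9*cos(s) + C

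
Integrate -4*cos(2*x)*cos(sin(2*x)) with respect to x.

Let u = sin(2*x), so du = (2*cos(2*x)) dx.
Rewriting, the integral becomes -2·∫ cos(u) du = -2·sin(u).
Substituting back, u = sin(2*x).

-2*sin(sin(2*x)) + C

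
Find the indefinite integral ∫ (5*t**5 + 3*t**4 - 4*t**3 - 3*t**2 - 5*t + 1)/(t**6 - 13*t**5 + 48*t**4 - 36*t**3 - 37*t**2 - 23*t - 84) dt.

5979*log(t - 7)/320 - 371*log(t - 4)/17 + 1309*log(t - 3)/160 - log(t + 1)/64 - 9*log(t**2 + 1)/680 - 19*atan(t)/340 + C

Factor the denominator: (t - 7)*(t - 4)*(t - 3)*(t + 1)*(t**2 + 1).
Partial-fraction decomposition: -(9*t + 19)/(340*(t**2 + 1)) - 1/(64*(t + 1)) + 1309/(160*(t - 3)) - 371/(17*(t - 4)) + 5979/(320*(t - 7)).
Integrate each term; A/(t−a) gives A·log|t−a|; the (Bt+D)/(t²+p²) term gives a log and an atan.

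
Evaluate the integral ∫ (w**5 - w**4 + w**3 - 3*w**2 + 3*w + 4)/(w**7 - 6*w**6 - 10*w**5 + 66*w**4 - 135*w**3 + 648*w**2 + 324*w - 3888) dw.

Factor the denominator: (w - 6)*(w - 3)**2*(w + 2)*(w + 4)*(w**2 + 9).
Partial-fraction decomposition: -(301*w - 654)/(10530*(w**2 + 9)) - 2/(35*(w + 4)) + 7/(520*(w + 2)) - 83/(630*(w - 3)) - 5/(54*(w - 3)**2) + 661/(3240*(w - 6)).
Integrate each term; A/(w−a) gives A·log|w−a|; the (Bw+D)/(w²+p²) term gives a log and an atan.

661*log(w - 6)/3240 - 83*log(w - 3)/630 + 7*log(w + 2)/520 - 2*log(w + 4)/35 - 301*log(w**2 + 9)/21060 + 109*atan(w/3)/5265 + 5/(54*w - 162) + C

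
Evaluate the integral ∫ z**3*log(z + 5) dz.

z**4*log(z + 5)/4 - z**4/16 + 5*z**3/12 - 25*z**2/8 + 125*z/4 - 625*log(z + 5)/4 + C

Use integration by parts with u = log(z + 5), dv = z**3 dz.
Then du = 1/(z + 5) dz and v = z**4/4.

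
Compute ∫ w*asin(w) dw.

Use integration by parts with u = arcsin(w), dv = w dw.
Then du = 1/sqrt(-w**2 + 1) dw.

w**2*asin(w)/2 + w*sqrt(-w**2 + 1)/4 - asin(w)/4 + C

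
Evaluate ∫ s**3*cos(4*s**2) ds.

Let u = s², du = 2s ds; rewrite as (1/2)∫ u^1·cos(4u) du.
Now integrate by parts 1 time.

s**2*sin(4*s**2)/8 + cos(4*s**2)/32 + C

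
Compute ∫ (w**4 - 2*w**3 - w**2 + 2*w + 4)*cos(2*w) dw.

w**4*sin(2*w)/2 - w**3*sin(2*w) + w**3*cos(2*w) - 2*w**2*sin(2*w) - 3*w**2*cos(2*w)/2 + 5*w*sin(2*w)/2 - 2*w*cos(2*w) + 3*sin(2*w) + 5*cos(2*w)/4 + C

Use integration by parts with u = w**4 - 2*w**3 - w**2 + 2*w + 4, dv = cos(2*w) dw, so v = sin(2*w)/2.
Apply parts 4 times (tabular method): alternate signs, differentiate u down to 0, integrate dv up.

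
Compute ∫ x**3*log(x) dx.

x**4*log(x)/4 - x**4/16 + C

Use integration by parts with u = log(x), dv = x**3 dx.
Then du = 1/x dx and v = x**4/4.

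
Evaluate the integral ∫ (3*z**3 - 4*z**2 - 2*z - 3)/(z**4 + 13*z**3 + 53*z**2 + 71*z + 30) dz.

93*log(z + 1)/100 - 117*log(z + 5)/4 + 783*log(z + 6)/25 + 2/(5*z + 5) + C

Factor the denominator: (z + 1)**2*(z + 5)*(z + 6).
Partial-fraction decomposition: 783/(25*(z + 6)) - 117/(4*(z + 5)) + 93/(100*(z + 1)) - 2/(5*(z + 1)**2).
Integrate each term; A/(z−a) gives A·log|z−a|; A/(z−a)² gives −A/(z−a).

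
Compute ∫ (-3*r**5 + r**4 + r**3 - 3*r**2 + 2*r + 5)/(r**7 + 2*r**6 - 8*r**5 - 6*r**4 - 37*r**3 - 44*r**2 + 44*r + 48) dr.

Factor the denominator: (r - 3)*(r - 1)*(r + 1)**2*(r + 4)*(r**2 + 4).
Partial-fraction decomposition: -(23*r + 36)/(100*(r**2 + 4)) + 51/(100*(r + 4)) - 37/(800*(r + 1)) + 1/(40*(r + 1)**2) - 3/(200*(r - 1)) - 7/(32*(r - 3)).
Integrate each term; A/(r−a) gives A·log|r−a|; the (Br+D)/(r²+p²) term gives a log and an atan.

-7*log(r - 3)/32 - 3*log(r - 1)/200 - 37*log(r + 1)/800 + 51*log(r + 4)/100 - 23*log(r**2 + 4)/200 - 9*atan(r/2)/50 - 1/(40*r + 40) + C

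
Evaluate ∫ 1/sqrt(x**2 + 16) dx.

Substitute x = 4·tan(θ), so dx = 4·sec(θ)^2 dθ and the radical becomes sqrt(x**2 + 16) = 4·sec(θ) by the Pythagorean identity.
Integrate the resulting trig expression in θ, then back-substitute tan(θ) = x/4, sec(θ) = sqrt(x**2 + 16)/4 (absorbing any constant into C).

log(x + sqrt(x**2 + 16)) + C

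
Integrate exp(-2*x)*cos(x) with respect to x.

Let I denote the integral. Integrate by parts with u = cos(x), dv = exp(-2*x) dx, so v = -exp(-2*x)/2: I = -exp(-2*x)*cos(x)/2 − (1/2)·∫ exp(-2*x)*sin(x) dx.
Apply parts again with u = sin(x), dv = exp(-2*x) dx: ∫ exp(-2*x)*sin(x) dx = -exp(-2*x)*sin(x)/2 + (1/2)·I. Substituting back brings back I: I = exp(-2*x)*sin(x)/4 - exp(-2*x)*cos(x)/2 − (1/4)·I.
Solving for I: (1 + 1/4)·I equals the remaining terms, so I = (4/5)·(exp(-2*x)*sin(x)/4 - exp(-2*x)*cos(x)/2).

exp(-2*x)*sin(x)/5 - 2*exp(-2*x)*cos(x)/5 + C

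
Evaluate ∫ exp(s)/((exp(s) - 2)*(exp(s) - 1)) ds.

log(exp(s) - 2) - log(exp(s) - 1) + C

Let u = e^s, du = e^s ds.
The integral becomes ∫ du/((u-2)(u-1)); decompose into partial fractions.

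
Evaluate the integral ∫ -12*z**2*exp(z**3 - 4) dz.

Let u = z**3 - 4, so du = (3*z**2) dz.
Rewriting, the integral becomes -4·∫ e^u du = -4·e^u.
Substituting back, u = z**3 - 4.

-4*exp(z**3 - 4) + C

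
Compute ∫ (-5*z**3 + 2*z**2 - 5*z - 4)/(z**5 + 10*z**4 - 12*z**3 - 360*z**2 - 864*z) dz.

log(z)/216 - 521*log(z - 6)/4320 + 23*log(z + 4)/10 - 629*log(z + 6)/288 + 589/(72*z + 432) + C

Factor the denominator: z*(z - 6)*(z + 4)*(z + 6)**2.
Partial-fraction decomposition: -629/(288*(z + 6)) - 589/(72*(z + 6)**2) + 23/(10*(z + 4)) - 521/(4320*(z - 6)) + 1/(216*z).
Integrate each term; A/(z−a) gives A·log|z−a|; A/(z−a)² gives −A/(z−a).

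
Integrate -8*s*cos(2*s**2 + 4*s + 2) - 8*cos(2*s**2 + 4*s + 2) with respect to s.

Let u = 2*s**2 + 4*s + 2, so du = (4*s + 4) ds.
Rewriting, the integral becomes -2·∫ cos(u) du = -2·sin(u).
Substituting back, u = 2*s**2 + 4*s + 2.

-2*sin(2*s**2 + 4*s + 2) + C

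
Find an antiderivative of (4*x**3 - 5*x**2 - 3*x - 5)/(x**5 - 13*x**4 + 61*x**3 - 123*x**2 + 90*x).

-log(x)/18 + 71*log(x - 5)/12 - 205*log(x - 3)/36 - log(x - 2)/6 + 49/(6*x - 18) + C

Factor the denominator: x*(x - 5)*(x - 3)**2*(x - 2).
Partial-fraction decomposition: -1/(6*(x - 2)) - 205/(36*(x - 3)) - 49/(6*(x - 3)**2) + 71/(12*(x - 5)) - 1/(18*x).
Integrate each term; A/(x−a) gives A·log|x−a|; A/(x−a)² gives −A/(x−a).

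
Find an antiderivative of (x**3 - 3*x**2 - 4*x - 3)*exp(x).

Use integration by parts with u = x**3 - 3*x**2 - 4*x - 3, dv = exp(x) dx, so v = exp(x).
Apply parts 3 times (tabular method): alternate signs, differentiate u down to 0, integrate dv up.

(x**3 - 6*x**2 + 8*x - 11)*exp(x) + C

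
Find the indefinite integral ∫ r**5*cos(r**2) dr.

r**4*sin(r**2)/2 + r**2*cos(r**2) - sin(r**2) + C

Let u = r², du = 2r dr; rewrite as (1/2)∫ u^2·cos(1u) du.
Now integrate by parts 2 times.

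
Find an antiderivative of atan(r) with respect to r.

r*atan(r) - log(r**2 + 1)/2 + C

Use integration by parts with u = arctan(r), dv = dr.
Then du = 1/(r**2 + 1) dr.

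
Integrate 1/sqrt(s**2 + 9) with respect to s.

log(s + sqrt(s**2 + 9)) + C

Substitute s = 3·tan(θ), so ds = 3·sec(θ)^2 dθ and the radical becomes sqrt(s**2 + 9) = 3·sec(θ) by the Pythagorean identity.
Integrate the resulting trig expression in θ, then back-substitute tan(θ) = s/3, sec(θ) = sqrt(s**2 + 9)/3 (absorbing any constant into C).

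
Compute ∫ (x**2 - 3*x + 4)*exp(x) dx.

Use integration by parts with u = x**2 - 3*x + 4, dv = exp(x) dx, so v = exp(x).
Apply parts 2 times (tabular method): alternate signs, differentiate u down to 0, integrate dv up.

(x**2 - 5*x + 9)*exp(x) + C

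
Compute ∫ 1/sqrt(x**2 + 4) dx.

Substitute x = 2·tan(θ), so dx = 2·sec(θ)^2 dθ and the radical becomes sqrt(x**2 + 4) = 2·sec(θ) by the Pythagorean identity.
Integrate the resulting trig expression in θ, then back-substitute tan(θ) = x/2, sec(θ) = sqrt(x**2 + 4)/2 (absorbing any constant into C).

log(x + sqrt(x**2 + 4)) + C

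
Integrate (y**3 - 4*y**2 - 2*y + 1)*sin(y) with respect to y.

-y**3*cos(y) + 3*y**2*sin(y) + 4*y**2*cos(y) - 8*y*sin(y) + 8*y*cos(y) - 8*sin(y) - 9*cos(y) + C

Use integration by parts with u = y**3 - 4*y**2 - 2*y + 1, dv = sin(y) dy, so v = -cos(y).
Apply parts 3 times (tabular method): alternate signs, differentiate u down to 0, integrate dv up.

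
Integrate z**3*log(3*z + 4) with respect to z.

z**4*log(3*z + 4)/4 - z**4/16 + z**3/9 - 2*z**2/9 + 16*z/27 - 64*log(3*z + 4)/81 + C

Use integration by parts with u = log(3*z + 4), dv = z**3 dz.
Then du = 3/(3*z + 4) dz and v = z**4/4.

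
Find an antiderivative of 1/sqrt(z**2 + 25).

log(z + sqrt(z**2 + 25)) + C

Substitute z = 5·tan(θ), so dz = 5·sec(θ)^2 dθ and the radical becomes sqrt(z**2 + 25) = 5·sec(θ) by the Pythagorean identity.
Integrate the resulting trig expression in θ, then back-substitute tan(θ) = z/5, sec(θ) = sqrt(z**2 + 25)/5 (absorbing any constant into C).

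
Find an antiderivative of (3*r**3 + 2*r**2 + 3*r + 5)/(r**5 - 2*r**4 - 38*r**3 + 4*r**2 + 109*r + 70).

Factor the denominator: (r - 7)*(r - 2)*(r + 1)**2*(r + 5).
Partial-fraction decomposition: -335/(1344*(r + 5)) + 197/(2304*(r + 1)) + 1/(96*(r + 1)**2) - 43/(315*(r - 2)) + 1153/(3840*(r - 7)).
Integrate each term; A/(r−a) gives A·log|r−a|; A/(r−a)² gives −A/(r−a).

1153*log(r - 7)/3840 - 43*log(r - 2)/315 + 197*log(r + 1)/2304 - 335*log(r + 5)/1344 - 1/(96*r + 96) + C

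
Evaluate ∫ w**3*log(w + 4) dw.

w**4*log(w + 4)/4 - w**4/16 + w**3/3 - 2*w**2 + 16*w - 64*log(w + 4) + C

Use integration by parts with u = log(w + 4), dv = w**3 dw.
Then du = 1/(w + 4) dw and v = w**4/4.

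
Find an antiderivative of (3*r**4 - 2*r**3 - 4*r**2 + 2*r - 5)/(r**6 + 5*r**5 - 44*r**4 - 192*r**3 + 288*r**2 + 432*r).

-5*log(r)/432 + 3319*log(r - 6)/24192 - 5*log(r - 2)/512 + 2*log(r + 1)/175 - 14663*log(r + 6)/115200 - 4159/(2880*r + 17280) + C

Factor the denominator: r*(r - 6)*(r - 2)*(r + 1)*(r + 6)**2.
Partial-fraction decomposition: -14663/(115200*(r + 6)) + 4159/(2880*(r + 6)**2) + 2/(175*(r + 1)) - 5/(512*(r - 2)) + 3319/(24192*(r - 6)) - 5/(432*r).
Integrate each term; A/(r−a) gives A·log|r−a|; A/(r−a)² gives −A/(r−a).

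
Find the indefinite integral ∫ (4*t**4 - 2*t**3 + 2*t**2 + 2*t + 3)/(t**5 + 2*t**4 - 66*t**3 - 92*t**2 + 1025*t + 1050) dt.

Factor the denominator: (t - 6)*(t - 5)*(t + 1)*(t + 5)*(t + 7).
Partial-fraction decomposition: 1153/(208*(t + 7)) - 2793/(880*(t + 5)) + 1/(112*(t + 1)) - 257/(80*(t - 5)) + 4839/(1001*(t - 6)).
Integrate each term: A/(t−a) contributes A·log|t−a|.

4839*log(t - 6)/1001 - 257*log(t - 5)/80 + log(t + 1)/112 - 2793*log(t + 5)/880 + 1153*log(t + 7)/208 + C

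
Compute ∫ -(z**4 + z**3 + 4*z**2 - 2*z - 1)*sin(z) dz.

z**4*cos(z) - 4*z**3*sin(z) + z**3*cos(z) - 3*z**2*sin(z) - 8*z**2*cos(z) + 16*z*sin(z) - 8*z*cos(z) + 8*sin(z) + 15*cos(z) + C

Use integration by parts with u = z**4 + z**3 + 4*z**2 - 2*z - 1, dv = -sin(z) dz, so v = cos(z).
Apply parts 4 times (tabular method): alternate signs, differentiate u down to 0, integrate dv up.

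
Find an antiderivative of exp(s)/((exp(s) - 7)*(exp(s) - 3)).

log(exp(s) - 7)/4 - log(exp(s) - 3)/4 + C

Let u = e^s, du = e^s ds.
The integral becomes ∫ du/((u-3)(u-7)); decompose into partial fractions.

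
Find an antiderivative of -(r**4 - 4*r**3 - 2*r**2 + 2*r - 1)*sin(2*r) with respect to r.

r**4*cos(2*r)/2 - r**3*sin(2*r) - 2*r**3*cos(2*r) + 3*r**2*sin(2*r) - 5*r**2*cos(2*r)/2 + 5*r*sin(2*r)/2 + 4*r*cos(2*r) - 2*sin(2*r) + 3*cos(2*r)/4 + C

Use integration by parts with u = r**4 - 4*r**3 - 2*r**2 + 2*r - 1, dv = -sin(2*r) dr, so v = cos(2*r)/2.
Apply parts 4 times (tabular method): alternate signs, differentiate u down to 0, integrate dv up.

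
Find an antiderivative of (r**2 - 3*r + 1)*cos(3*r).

r**2*sin(3*r)/3 - r*sin(3*r) + 2*r*cos(3*r)/9 + 7*sin(3*r)/27 - cos(3*r)/3 + C

Use integration by parts with u = r**2 - 3*r + 1, dv = cos(3*r) dr, so v = sin(3*r)/3.
Apply parts 2 times (tabular method): alternate signs, differentiate u down to 0, integrate dv up.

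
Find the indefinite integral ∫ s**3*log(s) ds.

s**4*log(s)/4 - s**4/16 + C

Use integration by parts with u = log(s), dv = s**3 ds.
Then du = 1/s ds and v = s**4/4.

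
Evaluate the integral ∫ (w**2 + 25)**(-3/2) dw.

Substitute w = 5·tan(θ), so dw = 5·sec(θ)^2 dθ and the radical becomes sqrt(w**2 + 25) = 5·sec(θ) by the Pythagorean identity.
Integrate the resulting trig expression in θ, then back-substitute tan(θ) = w/5, sec(θ) = sqrt(w**2 + 25)/5 (absorbing any constant into C).

w/(25*sqrt(w**2 + 25)) + C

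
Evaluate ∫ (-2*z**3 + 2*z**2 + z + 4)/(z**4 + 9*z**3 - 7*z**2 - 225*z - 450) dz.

Factor the denominator: (z - 5)*(z + 3)*(z + 5)*(z + 6).
Partial-fraction decomposition: -502/(33*(z + 6)) + 299/(20*(z + 5)) - 73/(48*(z + 3)) - 191/(880*(z - 5)).
Integrate each term: A/(z−a) contributes A·log|z−a|.

-191*log(z - 5)/880 - 73*log(z + 3)/48 + 299*log(z + 5)/20 - 502*log(z + 6)/33 + C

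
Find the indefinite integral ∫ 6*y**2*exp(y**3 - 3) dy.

Let u = y**3 - 3, so du = (3*y**2) dy.
Rewriting, the integral becomes 2·∫ e^u du = 2·e^u.
Substituting back, u = y**3 - 3.

2*exp(y**3 - 3) + C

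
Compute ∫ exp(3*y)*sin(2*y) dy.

3*exp(3*y)*sin(2*y)/13 - 2*exp(3*y)*cos(2*y)/13 + C

Let I denote the integral. Integrate by parts with u = sin(2*y), dv = exp(3*y) dy, so v = exp(3*y)/3: I = exp(3*y)*sin(2*y)/3 − (2/3)·∫ exp(3*y)*cos(2*y) dy.
Apply parts again with u = cos(2*y), dv = exp(3*y) dy: ∫ exp(3*y)*cos(2*y) dy = exp(3*y)*cos(2*y)/3 + (2/3)·I. Substituting back brings back I: I = exp(3*y)*sin(2*y)/3 - 2*exp(3*y)*cos(2*y)/9 − (4/9)·I.
Solving for I: (1 + 4/9)·I equals the remaining terms, so I = (9/13)·(exp(3*y)*sin(2*y)/3 - 2*exp(3*y)*cos(2*y)/9).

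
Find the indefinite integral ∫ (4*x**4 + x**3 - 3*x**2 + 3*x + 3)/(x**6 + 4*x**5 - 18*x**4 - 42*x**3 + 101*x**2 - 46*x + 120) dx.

Factor the denominator: (x - 3)*(x - 2)*(x + 4)*(x + 5)*(x**2 + 1).
Partial-fraction decomposition: (3*x + 5)/(85*(x**2 + 1)) - 11/(7*(x + 5)) + 43/(34*(x + 4)) - 23/(70*(x - 2)) + 3/(5*(x - 3)).
Integrate each term; A/(x−a) gives A·log|x−a|; the (Bx+D)/(x²+p²) term gives a log and an atan.

3*log(x - 3)/5 - 23*log(x - 2)/70 + 43*log(x + 4)/34 - 11*log(x + 5)/7 + 3*log(x**2 + 1)/170 + atan(x)/17 + C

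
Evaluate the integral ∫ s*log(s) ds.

s**2*log(s)/2 - s**2/4 + C

Use integration by parts with u = log(s), dv = s ds.
Then du = 1/s ds and v = s**2/2.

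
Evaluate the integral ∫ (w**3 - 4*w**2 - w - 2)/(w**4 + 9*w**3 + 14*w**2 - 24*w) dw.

log(w)/12 - 6*log(w - 1)/35 - 63*log(w + 4)/20 + 89*log(w + 6)/21 + C

Factor the denominator: w*(w - 1)*(w + 4)*(w + 6).
Partial-fraction decomposition: 89/(21*(w + 6)) - 63/(20*(w + 4)) - 6/(35*(w - 1)) + 1/(12*w).
Integrate each term: A/(w−a) contributes A·log|w−a|.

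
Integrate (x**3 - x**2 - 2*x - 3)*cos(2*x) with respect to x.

x**3*sin(2*x)/2 - x**2*sin(2*x)/2 + 3*x**2*cos(2*x)/4 - 7*x*sin(2*x)/4 - x*cos(2*x)/2 - 5*sin(2*x)/4 - 7*cos(2*x)/8 + C

Use integration by parts with u = x**3 - x**2 - 2*x - 3, dv = cos(2*x) dx, so v = sin(2*x)/2.
Apply parts 3 times (tabular method): alternate signs, differentiate u down to 0, integrate dv up.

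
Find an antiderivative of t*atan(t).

Use integration by parts with u = arctan(t), dv = t dt.
Then du = 1/(t**2 + 1) dt.

t**2*atan(t)/2 - t/2 + atan(t)/2 + C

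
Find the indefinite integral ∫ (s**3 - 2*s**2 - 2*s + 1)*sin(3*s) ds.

-s**3*cos(3*s)/3 + s**2*sin(3*s)/3 + 2*s**2*cos(3*s)/3 - 4*s*sin(3*s)/9 + 8*s*cos(3*s)/9 - 8*sin(3*s)/27 - 13*cos(3*s)/27 + C

Use integration by parts with u = s**3 - 2*s**2 - 2*s + 1, dv = sin(3*s) ds, so v = -cos(3*s)/3.
Apply parts 3 times (tabular method): alternate signs, differentiate u down to 0, integrate dv up.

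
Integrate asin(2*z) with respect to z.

z*asin(2*z) + sqrt(-4*z**2 + 1)/2 + C

Use integration by parts with u = arcsin(2*z), dv = dz.
Then du = 2/sqrt(-4*z**2 + 1) dz.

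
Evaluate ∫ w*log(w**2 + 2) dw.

Let u = w**2 + 2, so du = (2*w) dw.
The integral becomes (1/2)·∫ log(u) du; integrate by parts with u′=log(u), dv′=du.

w**2*log(w**2 + 2)/2 - w**2/2 + log(w**2 + 2) + C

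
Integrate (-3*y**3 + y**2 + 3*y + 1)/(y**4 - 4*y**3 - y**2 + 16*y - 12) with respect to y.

-31*log(y - 3)/5 + 13*log(y - 2)/4 + log(y - 1)/3 - 23*log(y + 2)/60 + C

Factor the denominator: (y - 3)*(y - 2)*(y - 1)*(y + 2).
Partial-fraction decomposition: -23/(60*(y + 2)) + 1/(3*(y - 1)) + 13/(4*(y - 2)) - 31/(5*(y - 3)).
Integrate each term: A/(y−a) contributes A·log|y−a|.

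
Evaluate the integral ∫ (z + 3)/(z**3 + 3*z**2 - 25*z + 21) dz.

Factor the denominator: (z - 3)*(z - 1)*(z + 7).
Partial-fraction decomposition: -1/(20*(z + 7)) - 1/(4*(z - 1)) + 3/(10*(z - 3)).
Integrate each term: A/(z−a) contributes A·log|z−a|.

3*log(z - 3)/10 - log(z - 1)/4 - log(z + 7)/20 + C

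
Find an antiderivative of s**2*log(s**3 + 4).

Let u = s**3 + 4, so du = (3*s**2) ds.
The integral becomes (1/3)·∫ log(u) du; integrate by parts with u′=log(u), dv′=du.

s**3*log(s**3 + 4)/3 - s**3/3 + 4*log(s**3 + 4)/3 + C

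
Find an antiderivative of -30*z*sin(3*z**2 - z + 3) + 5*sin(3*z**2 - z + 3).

5*cos(3*z**2 - z + 3) + C

Let u = 3*z**2 - z + 3, so du = (6*z - 1) dz.
Rewriting, the integral becomes -5·∫ sin(u) du = -5·-cos(u).
Substituting back, u = 3*z**2 - z + 3.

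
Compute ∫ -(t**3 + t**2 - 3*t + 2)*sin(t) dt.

Use integration by parts with u = t**3 + t**2 - 3*t + 2, dv = -sin(t) dt, so v = cos(t).
Apply parts 3 times (tabular method): alternate signs, differentiate u down to 0, integrate dv up.

t**3*cos(t) - 3*t**2*sin(t) + t**2*cos(t) - 2*t*sin(t) - 9*t*cos(t) + 9*sin(t) + C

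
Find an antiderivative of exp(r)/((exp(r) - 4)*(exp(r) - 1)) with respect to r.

log(exp(r) - 4)/3 - log(exp(r) - 1)/3 + C

Let u = e^r, du = e^r dr.
The integral becomes ∫ du/((u-4)(u-1)); decompose into partial fractions.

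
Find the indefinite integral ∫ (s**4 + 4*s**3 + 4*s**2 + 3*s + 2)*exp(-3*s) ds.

Use integration by parts with u = s**4 + 4*s**3 + 4*s**2 + 3*s + 2, dv = exp(-3*s) ds, so v = -exp(-3*s)/3.
Apply parts 4 times (tabular method): alternate signs, differentiate u down to 0, integrate dv up.

(-27*s**4 - 144*s**3 - 252*s**2 - 249*s - 137)*exp(-3*s)/81 + C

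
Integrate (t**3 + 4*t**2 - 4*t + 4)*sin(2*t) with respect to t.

Use integration by parts with u = t**3 + 4*t**2 - 4*t + 4, dv = sin(2*t) dt, so v = -cos(2*t)/2.
Apply parts 3 times (tabular method): alternate signs, differentiate u down to 0, integrate dv up.

-t**3*cos(2*t)/2 + 3*t**2*sin(2*t)/4 - 2*t**2*cos(2*t) + 2*t*sin(2*t) + 11*t*cos(2*t)/4 - 11*sin(2*t)/8 - cos(2*t) + C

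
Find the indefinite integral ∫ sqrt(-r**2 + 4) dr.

Substitute r = 2·sin(θ), so dr = 2·cos(θ) dθ and the radical becomes sqrt(-r**2 + 4) = 2·cos(θ) by the Pythagorean identity.
Integrate the resulting trig expression in θ, then back-substitute θ = asin(r/2), sin(θ) = r/2, cos(θ) = sqrt(-r**2 + 4)/2 (absorbing any constant into C).

r*sqrt(-r**2 + 4)/2 + 2*asin(r/2) + C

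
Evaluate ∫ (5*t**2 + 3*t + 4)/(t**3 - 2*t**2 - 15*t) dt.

Factor the denominator: t*(t - 5)*(t + 3).
Partial-fraction decomposition: 5/(3*(t + 3)) + 18/(5*(t - 5)) - 4/(15*t).
Integrate each term: A/(t−a) contributes A·log|t−a|.

-4*log(t)/15 + 18*log(t - 5)/5 + 5*log(t + 3)/3 + C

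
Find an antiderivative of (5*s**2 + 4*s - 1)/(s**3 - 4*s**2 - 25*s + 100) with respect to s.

72*log(s - 5)/5 - 95*log(s - 4)/9 + 52*log(s + 5)/45 + C

Factor the denominator: (s - 5)*(s - 4)*(s + 5).
Partial-fraction decomposition: 52/(45*(s + 5)) - 95/(9*(s - 4)) + 72/(5*(s - 5)).
Integrate each term: A/(s−a) contributes A·log|s−a|.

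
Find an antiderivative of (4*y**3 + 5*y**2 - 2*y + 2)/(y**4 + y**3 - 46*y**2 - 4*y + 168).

Factor the denominator: (y - 6)*(y - 2)*(y + 2)*(y + 7).
Partial-fraction decomposition: 1111/(585*(y + 7)) - 3/(80*(y + 2)) - 25/(72*(y - 2)) + 517/(208*(y - 6)).
Integrate each term: A/(y−a) contributes A·log|y−a|.

517*log(y - 6)/208 - 25*log(y - 2)/72 - 3*log(y + 2)/80 + 1111*log(y + 7)/585 + C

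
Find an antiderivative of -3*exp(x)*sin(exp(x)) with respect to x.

Let u = exp(x), so du = (exp(x)) dx.
Rewriting, the integral becomes -3·∫ sin(u) du = -3·-cos(u).
Substituting back, u = exp(x).

3*cos(exp(x)) + C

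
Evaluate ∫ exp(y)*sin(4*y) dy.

Let I denote the integral. Integrate by parts with u = sin(4*y), dv = exp(y) dy, so v = exp(y): I = exp(y)*sin(4*y) − 4·∫ exp(y)*cos(4*y) dy.
Apply parts again with u = cos(4*y), dv = exp(y) dy: ∫ exp(y)*cos(4*y) dy = exp(y)*cos(4*y) + 4·I. Substituting back brings back I: I = exp(y)*sin(4*y) - 4*exp(y)*cos(4*y) − 16·I.
Solving for I: (1 + 16)·I equals the remaining terms, so I = (1/17)·(exp(y)*sin(4*y) - 4*exp(y)*cos(4*y)).

exp(y)*sin(4*y)/17 - 4*exp(y)*cos(4*y)/17 + C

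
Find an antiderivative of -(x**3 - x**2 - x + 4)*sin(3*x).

x**3*cos(3*x)/3 - x**2*sin(3*x)/3 - x**2*cos(3*x)/3 + 2*x*sin(3*x)/9 - 5*x*cos(3*x)/9 + 5*sin(3*x)/27 + 38*cos(3*x)/27 + C

Use integration by parts with u = x**3 - x**2 - x + 4, dv = -sin(3*x) dx, so v = cos(3*x)/3.
Apply parts 3 times (tabular method): alternate signs, differentiate u down to 0, integrate dv up.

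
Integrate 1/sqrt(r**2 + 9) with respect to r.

Substitute r = 3·tan(θ), so dr = 3·sec(θ)^2 dθ and the radical becomes sqrt(r**2 + 9) = 3·sec(θ) by the Pythagorean identity.
Integrate the resulting trig expression in θ, then back-substitute tan(θ) = r/3, sec(θ) = sqrt(r**2 + 9)/3 (absorbing any constant into C).

log(r + sqrt(r**2 + 9)) + C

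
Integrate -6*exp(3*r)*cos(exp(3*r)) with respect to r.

-2*sin(exp(3*r)) + C

Let u = exp(3*r), so du = (3*exp(3*r)) dr.
Rewriting, the integral becomes -2·∫ cos(u) du = -2·sin(u).
Substituting back, u = exp(3*r).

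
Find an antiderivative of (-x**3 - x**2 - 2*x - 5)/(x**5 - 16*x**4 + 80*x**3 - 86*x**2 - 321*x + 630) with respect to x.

-137*log(x - 7)/96 + 165*log(x - 5)/56 - 1217*log(x - 3)/800 + log(x + 2)/525 + 47/(40*x - 120) + C

Factor the denominator: (x - 7)*(x - 5)*(x - 3)**2*(x + 2).
Partial-fraction decomposition: 1/(525*(x + 2)) - 1217/(800*(x - 3)) - 47/(40*(x - 3)**2) + 165/(56*(x - 5)) - 137/(96*(x - 7)).
Integrate each term; A/(x−a) gives A·log|x−a|; A/(x−a)² gives −A/(x−a).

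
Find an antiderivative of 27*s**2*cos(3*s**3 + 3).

Let u = 3*s**3 + 3, so du = (9*s**2) ds.
Rewriting, the integral becomes 3·∫ cos(u) du = 3·sin(u).
Substituting back, u = 3*s**3 + 3.

3*sin(3*s**3 + 3) + C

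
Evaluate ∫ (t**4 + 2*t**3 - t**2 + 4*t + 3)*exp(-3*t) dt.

(-27*t**4 - 90*t**3 - 63*t**2 - 150*t - 131)*exp(-3*t)/81 + C

Use integration by parts with u = t**4 + 2*t**3 - t**2 + 4*t + 3, dv = exp(-3*t) dt, so v = -exp(-3*t)/3.
Apply parts 4 times (tabular method): alternate signs, differentiate u down to 0, integrate dv up.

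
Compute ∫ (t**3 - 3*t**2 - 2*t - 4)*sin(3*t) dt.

-t**3*cos(3*t)/3 + t**2*sin(3*t)/3 + t**2*cos(3*t) - 2*t*sin(3*t)/3 + 8*t*cos(3*t)/9 - 8*sin(3*t)/27 + 10*cos(3*t)/9 + C

Use integration by parts with u = t**3 - 3*t**2 - 2*t - 4, dv = sin(3*t) dt, so v = -cos(3*t)/3.
Apply parts 3 times (tabular method): alternate signs, differentiate u down to 0, integrate dv up.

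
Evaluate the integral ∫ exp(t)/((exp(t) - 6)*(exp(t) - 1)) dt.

Let u = e^t, du = e^t dt.
The integral becomes ∫ du/((u-1)(u-6)); decompose into partial fractions.

log(exp(t) - 6)/5 - log(exp(t) - 1)/5 + C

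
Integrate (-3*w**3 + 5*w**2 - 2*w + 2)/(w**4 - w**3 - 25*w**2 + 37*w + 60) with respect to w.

-118*log(w - 4)/45 + 5*log(w - 3)/4 + 3*log(w + 1)/20 - 16*log(w + 5)/9 + C

Factor the denominator: (w - 4)*(w - 3)*(w + 1)*(w + 5).
Partial-fraction decomposition: -16/(9*(w + 5)) + 3/(20*(w + 1)) + 5/(4*(w - 3)) - 118/(45*(w - 4)).
Integrate each term: A/(w−a) contributes A·log|w−a|.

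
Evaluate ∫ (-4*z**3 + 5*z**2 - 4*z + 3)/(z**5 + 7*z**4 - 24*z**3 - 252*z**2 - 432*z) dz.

-log(z)/144 - 47*log(z - 6)/432 + 56*log(z + 3)/27 - 71*log(z + 4)/16 + 119*log(z + 6)/48 + C

Factor the denominator: z*(z - 6)*(z + 3)*(z + 4)*(z + 6).
Partial-fraction decomposition: 119/(48*(z + 6)) - 71/(16*(z + 4)) + 56/(27*(z + 3)) - 47/(432*(z - 6)) - 1/(144*z).
Integrate each term: A/(z−a) contributes A·log|z−a|.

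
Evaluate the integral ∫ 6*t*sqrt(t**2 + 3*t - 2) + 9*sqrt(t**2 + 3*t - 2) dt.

Let u = t**2 + 3*t - 2, so du = (2*t + 3) dt.
Rewriting, the integral becomes 3·∫ √u du = 3·(2/3)u^(3/2).
Substituting back, u = t**2 + 3*t - 2.

2*(t**2 + 3*t - 2)**(3/2) + C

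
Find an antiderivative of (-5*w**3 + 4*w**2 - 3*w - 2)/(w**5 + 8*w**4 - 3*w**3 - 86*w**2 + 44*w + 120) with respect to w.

-583*log(w - 2)/3528 + log(w + 1)/18 - 369*log(w + 5)/98 + 31*log(w + 6)/8 + 4/(21*w - 42) + C

Factor the denominator: (w - 2)**2*(w + 1)*(w + 5)*(w + 6).
Partial-fraction decomposition: 31/(8*(w + 6)) - 369/(98*(w + 5)) + 1/(18*(w + 1)) - 583/(3528*(w - 2)) - 4/(21*(w - 2)**2).
Integrate each term; A/(w−a) gives A·log|w−a|; A/(w−a)² gives −A/(w−a).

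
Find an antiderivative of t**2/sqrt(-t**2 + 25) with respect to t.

Substitute t = 5·sin(θ), so dt = 5·cos(θ) dθ and the radical becomes sqrt(-t**2 + 25) = 5·cos(θ) by the Pythagorean identity.
Integrate the resulting trig expression in θ, then back-substitute θ = asin(t/5), sin(θ) = t/5, cos(θ) = sqrt(-t**2 + 25)/5 (absorbing any constant into C).

-t*sqrt(-t**2 + 25)/2 + 25*asin(t/5)/2 + C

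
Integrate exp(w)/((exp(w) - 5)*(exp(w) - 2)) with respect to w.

Let u = e^w, du = e^w dw.
The integral becomes ∫ du/((u-2)(u-5)); decompose into partial fractions.

log(exp(w) - 5)/3 - log(exp(w) - 2)/3 + C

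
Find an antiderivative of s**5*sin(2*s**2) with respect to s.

-s**4*cos(2*s**2)/4 + s**2*sin(2*s**2)/4 + cos(2*s**2)/8 + C

Let u = s², du = 2s ds; rewrite as (1/2)∫ u^2·sin(2u) du.
Now integrate by parts 2 times.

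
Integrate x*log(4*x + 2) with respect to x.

x**2*log(4*x + 2)/2 - x**2/4 + x/4 - log(2*x + 1)/8 + C

Use integration by parts with u = log(4*x + 2), dv = x dx.
Then du = 4/(4*x + 2) dx and v = x**2/2.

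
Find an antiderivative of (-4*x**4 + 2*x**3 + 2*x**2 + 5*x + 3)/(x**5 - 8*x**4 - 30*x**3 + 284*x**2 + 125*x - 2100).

Factor the denominator: (x - 7)*(x - 5)*(x - 4)*(x + 3)*(x + 5).
Partial-fraction decomposition: -1361/(1080*(x + 5)) + 93/(280*(x + 3)) - 841/(189*(x - 4)) + 543/(40*(x - 5)) - 4391/(360*(x - 7)).
Integrate each term: A/(x−a) contributes A·log|x−a|.

-4391*log(x - 7)/360 + 543*log(x - 5)/40 - 841*log(x - 4)/189 + 93*log(x + 3)/280 - 1361*log(x + 5)/1080 + C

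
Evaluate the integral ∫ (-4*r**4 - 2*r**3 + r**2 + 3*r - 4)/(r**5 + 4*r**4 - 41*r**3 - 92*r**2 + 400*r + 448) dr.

-4399*log(r - 4)/3025 - 4*log(r + 1)/225 + 14*log(r + 4)/9 - 4447*log(r + 7)/1089 + 141/(55*r - 220) + C

Factor the denominator: (r - 4)**2*(r + 1)*(r + 4)*(r + 7).
Partial-fraction decomposition: -4447/(1089*(r + 7)) + 14/(9*(r + 4)) - 4/(225*(r + 1)) - 4399/(3025*(r - 4)) - 141/(55*(r - 4)**2).
Integrate each term; A/(r−a) gives A·log|r−a|; A/(r−a)² gives −A/(r−a).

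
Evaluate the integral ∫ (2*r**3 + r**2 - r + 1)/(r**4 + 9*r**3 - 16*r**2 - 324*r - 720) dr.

463*log(r - 6)/1320 + 107*log(r + 4)/20 - 219*log(r + 5)/11 + 389*log(r + 6)/24 + C

Factor the denominator: (r - 6)*(r + 4)*(r + 5)*(r + 6).
Partial-fraction decomposition: 389/(24*(r + 6)) - 219/(11*(r + 5)) + 107/(20*(r + 4)) + 463/(1320*(r - 6)).
Integrate each term: A/(r−a) contributes A·log|r−a|.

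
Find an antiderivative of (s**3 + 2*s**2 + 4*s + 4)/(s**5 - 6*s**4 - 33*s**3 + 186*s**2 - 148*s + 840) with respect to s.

Factor the denominator: (s - 7)*(s - 5)*(s + 6)*(s**2 + 4).
Partial-fraction decomposition: -(41*s + 234)/(15370*(s**2 + 4)) - 41/(1430*(s + 6)) - 199/(638*(s - 5)) + 473/(1378*(s - 7)).
Integrate each term; A/(s−a) gives A·log|s−a|; the (Bs+D)/(s²+p²) term gives a log and an atan.

473*log(s - 7)/1378 - 199*log(s - 5)/638 - 41*log(s + 6)/1430 - 41*log(s**2 + 4)/30740 - 117*atan(s/2)/15370 + C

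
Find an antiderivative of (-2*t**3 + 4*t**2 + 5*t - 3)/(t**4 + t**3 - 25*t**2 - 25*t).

Factor the denominator: t*(t - 5)*(t + 1)*(t + 5).
Partial-fraction decomposition: -161/(100*(t + 5)) - 1/(12*(t + 1)) - 32/(75*(t - 5)) + 3/(25*t).
Integrate each term: A/(t−a) contributes A·log|t−a|.

3*log(t)/25 - 32*log(t - 5)/75 - log(t + 1)/12 - 161*log(t + 5)/100 + C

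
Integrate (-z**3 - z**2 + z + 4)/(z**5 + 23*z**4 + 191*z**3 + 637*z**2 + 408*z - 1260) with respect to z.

log(z - 1)/784 - 33*log(z + 5)/4 - 487*log(z + 6)/49 + 291*log(z + 7)/16 - 178/(7*z + 42) + C

Factor the denominator: (z - 1)*(z + 5)*(z + 6)**2*(z + 7).
Partial-fraction decomposition: 291/(16*(z + 7)) - 487/(49*(z + 6)) + 178/(7*(z + 6)**2) - 33/(4*(z + 5)) + 1/(784*(z - 1)).
Integrate each term; A/(z−a) gives A·log|z−a|; A/(z−a)² gives −A/(z−a).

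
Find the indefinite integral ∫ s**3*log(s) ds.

Use integration by parts with u = log(s), dv = s**3 ds.
Then du = 1/s ds and v = s**4/4.

s**4*log(s)/4 - s**4/16 + C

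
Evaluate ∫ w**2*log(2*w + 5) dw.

w**3*log(2*w + 5)/3 - w**3/9 + 5*w**2/12 - 25*w/12 + 125*log(2*w + 5)/24 + C

Use integration by parts with u = log(2*w + 5), dv = w**2 dw.
Then du = 2/(2*w + 5) dw and v = w**3/3.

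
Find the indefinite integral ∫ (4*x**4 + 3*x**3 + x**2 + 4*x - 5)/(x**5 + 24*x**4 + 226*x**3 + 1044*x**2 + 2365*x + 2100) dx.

Factor the denominator: (x + 3)*(x + 4)*(x + 5)**2*(x + 7).
Partial-fraction decomposition: 8591/(48*(x + 7)) + 86/(x + 5) + 2125/(4*(x + 5)**2) - 827/(3*(x + 4)) + 235/(16*(x + 3)).
Integrate each term; A/(x−a) gives A·log|x−a|; A/(x−a)² gives −A/(x−a).

235*log(x + 3)/16 - 827*log(x + 4)/3 + 86*log(x + 5) + 8591*log(x + 7)/48 - 2125/(4*x + 20) + C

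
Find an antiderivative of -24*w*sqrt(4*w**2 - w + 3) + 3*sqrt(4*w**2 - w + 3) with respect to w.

-2*(4*w**2 - w + 3)**(3/2) + C

Let u = 4*w**2 - w + 3, so du = (8*w - 1) dw.
Rewriting, the integral becomes -3·∫ √u du = -3·(2/3)u^(3/2).
Substituting back, u = 4*w**2 - w + 3.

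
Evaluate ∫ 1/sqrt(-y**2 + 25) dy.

Substitute y = 5·sin(θ), so dy = 5·cos(θ) dθ and the radical becomes sqrt(-y**2 + 25) = 5·cos(θ) by the Pythagorean identity.
Integrate the resulting trig expression in θ, then back-substitute θ = asin(y/5), sin(θ) = y/5, cos(θ) = sqrt(-y**2 + 25)/5 (absorbing any constant into C).

asin(y/5) + C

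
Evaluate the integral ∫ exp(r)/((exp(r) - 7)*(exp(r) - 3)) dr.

Let u = e^r, du = e^r dr.
The integral becomes ∫ du/((u-3)(u-7)); decompose into partial fractions.

log(exp(r) - 7)/4 - log(exp(r) - 3)/4 + C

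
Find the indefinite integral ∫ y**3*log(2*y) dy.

y**4*(log(y) + log(2))/4 - y**4/16 + C

Use integration by parts with u = log(2*y), dv = y**3 dy.
Then du = 1/y dy and v = y**4/4.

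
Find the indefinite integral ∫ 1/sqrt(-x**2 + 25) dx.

Substitute x = 5·sin(θ), so dx = 5·cos(θ) dθ and the radical becomes sqrt(-x**2 + 25) = 5·cos(θ) by the Pythagorean identity.
Integrate the resulting trig expression in θ, then back-substitute θ = asin(x/5), sin(θ) = x/5, cos(θ) = sqrt(-x**2 + 25)/5 (absorbing any constant into C).

asin(x/5) + C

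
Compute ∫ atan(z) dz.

z*atan(z) - log(z**2 + 1)/2 + C

Use integration by parts with u = arctan(z), dv = dz.
Then du = 1/(z**2 + 1) dz.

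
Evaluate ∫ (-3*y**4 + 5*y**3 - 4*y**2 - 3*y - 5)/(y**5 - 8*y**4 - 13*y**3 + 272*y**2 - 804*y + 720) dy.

Factor the denominator: (y - 5)*(y - 4)*(y - 3)*(y - 2)*(y + 6).
Partial-fraction decomposition: -5099/(7920*(y + 6)) + 35/(48*(y - 2)) - 79/(9*(y - 3)) + 529/(20*(y - 4)) - 685/(33*(y - 5)).
Integrate each term: A/(y−a) contributes A·log|y−a|.

-685*log(y - 5)/33 + 529*log(y - 4)/20 - 79*log(y - 3)/9 + 35*log(y - 2)/48 - 5099*log(y + 6)/7920 + C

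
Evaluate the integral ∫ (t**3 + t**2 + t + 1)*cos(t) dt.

t**3*sin(t) + t**2*sin(t) + 3*t**2*cos(t) - 5*t*sin(t) + 2*t*cos(t) - sin(t) - 5*cos(t) + C

Use integration by parts with u = t**3 + t**2 + t + 1, dv = cos(t) dt, so v = sin(t).
Apply parts 3 times (tabular method): alternate signs, differentiate u down to 0, integrate dv up.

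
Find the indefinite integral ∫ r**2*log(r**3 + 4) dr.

Let u = r**3 + 4, so du = (3*r**2) dr.
The integral becomes (1/3)·∫ log(u) du; integrate by parts with u′=log(u), dv′=du.

r**3*log(r**3 + 4)/3 - r**3/3 + 4*log(r**3 + 4)/3 + C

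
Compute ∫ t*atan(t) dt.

Use integration by parts with u = arctan(t), dv = t dt.
Then du = 1/(t**2 + 1) dt.

t**2*atan(t)/2 - t/2 + atan(t)/2 + C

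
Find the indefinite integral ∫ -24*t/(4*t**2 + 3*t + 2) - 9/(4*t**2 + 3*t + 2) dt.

-3*log(4*t**2 + 3*t + 2) + C

Let u = 4*t**2 + 3*t + 2, so du = (8*t + 3) dt.
Rewriting, the integral becomes -3·∫ 1/u du = -3·log(u).
Substituting back, u = 4*t**2 + 3*t + 2.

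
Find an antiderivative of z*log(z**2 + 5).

z**2*log(z**2 + 5)/2 - z**2/2 + 5*log(z**2 + 5)/2 + C

Let u = z**2 + 5, so du = (2*z) dz.
The integral becomes (1/2)·∫ log(u) du; integrate by parts with u′=log(u), dv′=du.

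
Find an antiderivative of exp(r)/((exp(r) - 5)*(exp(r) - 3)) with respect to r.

Let u = e^r, du = e^r dr.
The integral becomes ∫ du/((u-5)(u-3)); decompose into partial fractions.

log(exp(r) - 5)/2 - log(exp(r) - 3)/2 + C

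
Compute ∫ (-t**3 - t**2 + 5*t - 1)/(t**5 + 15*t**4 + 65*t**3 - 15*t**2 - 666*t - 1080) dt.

-11*log(t - 3)/1512 - log(t + 3)/18 + 27*log(t + 4)/14 - 37*log(t + 5)/8 + 149*log(t + 6)/54 + C

Factor the denominator: (t - 3)*(t + 3)*(t + 4)*(t + 5)*(t + 6).
Partial-fraction decomposition: 149/(54*(t + 6)) - 37/(8*(t + 5)) + 27/(14*(t + 4)) - 1/(18*(t + 3)) - 11/(1512*(t - 3)).
Integrate each term: A/(t−a) contributes A·log|t−a|.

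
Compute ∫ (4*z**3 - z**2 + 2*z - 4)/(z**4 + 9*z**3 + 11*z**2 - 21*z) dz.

4*log(z)/21 + log(z - 1)/32 - 127*log(z + 3)/48 + 1439*log(z + 7)/224 + C

Factor the denominator: z*(z - 1)*(z + 3)*(z + 7).
Partial-fraction decomposition: 1439/(224*(z + 7)) - 127/(48*(z + 3)) + 1/(32*(z - 1)) + 4/(21*z).
Integrate each term: A/(z−a) contributes A·log|z−a|.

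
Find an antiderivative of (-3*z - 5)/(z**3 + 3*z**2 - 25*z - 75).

log(z + 5)/2 - log(z**2 - 2*z - 15)/4 + C

Factor the denominator: (z - 5)*(z + 3)*(z + 5).
Partial-fraction decomposition: 1/(2*(z + 5)) - 1/(4*(z + 3)) - 1/(4*(z - 5)).
Integrate each term: A/(z−a) contributes A·log|z−a|.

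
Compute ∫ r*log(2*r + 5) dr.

r**2*log(2*r + 5)/2 - r**2/4 + 5*r/4 - 25*log(2*r + 5)/8 + C

Use integration by parts with u = log(2*r + 5), dv = r dr.
Then du = 2/(2*r + 5) dr and v = r**2/2.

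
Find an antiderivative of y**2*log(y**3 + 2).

y**3*log(y**3 + 2)/3 - y**3/3 + 2*log(y**3 + 2)/3 + C

Let u = y**3 + 2, so du = (3*y**2) dy.
The integral becomes (1/3)·∫ log(u) du; integrate by parts with u′=log(u), dv′=du.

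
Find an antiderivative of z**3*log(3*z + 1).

z**4*log(3*z + 1)/4 - z**4/16 + z**3/36 - z**2/72 + z/108 - log(3*z + 1)/324 + C

Use integration by parts with u = log(3*z + 1), dv = z**3 dz.
Then du = 3/(3*z + 1) dz and v = z**4/4.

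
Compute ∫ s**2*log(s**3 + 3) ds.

s**3*log(s**3 + 3)/3 - s**3/3 + log(s**3 + 3) + C

Let u = s**3 + 3, so du = (3*s**2) ds.
The integral becomes (1/3)·∫ log(u) du; integrate by parts with u′=log(u), dv′=du.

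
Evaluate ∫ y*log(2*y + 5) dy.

y**2*log(2*y + 5)/2 - y**2/4 + 5*y/4 - 25*log(2*y + 5)/8 + C

Use integration by parts with u = log(2*y + 5), dv = y dy.
Then du = 2/(2*y + 5) dy and v = y**2/2.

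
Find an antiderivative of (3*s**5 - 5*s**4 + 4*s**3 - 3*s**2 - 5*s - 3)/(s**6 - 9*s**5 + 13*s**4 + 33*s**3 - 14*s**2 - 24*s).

log(s)/8 + 5857*log(s - 6)/980 - 659*log(s - 4)/200 - 3*log(s - 1)/20 + 1683*log(s + 1)/4900 + 13/(70*s + 70) + C

Factor the denominator: s*(s - 6)*(s - 4)*(s - 1)*(s + 1)**2.
Partial-fraction decomposition: 1683/(4900*(s + 1)) - 13/(70*(s + 1)**2) - 3/(20*(s - 1)) - 659/(200*(s - 4)) + 5857/(980*(s - 6)) + 1/(8*s).
Integrate each term; A/(s−a) gives A·log|s−a|; A/(s−a)² gives −A/(s−a).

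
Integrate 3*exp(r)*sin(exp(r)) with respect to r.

-3*cos(exp(r)) + C

Let u = exp(r), so du = (exp(r)) dr.
Rewriting, the integral becomes 3·∫ sin(u) du = 3·-cos(u).
Substituting back, u = exp(r).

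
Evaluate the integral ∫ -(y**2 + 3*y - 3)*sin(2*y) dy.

Use integration by parts with u = y**2 + 3*y - 3, dv = -sin(2*y) dy, so v = cos(2*y)/2.
Apply parts 2 times (tabular method): alternate signs, differentiate u down to 0, integrate dv up.

y**2*cos(2*y)/2 - y*sin(2*y)/2 + 3*y*cos(2*y)/2 - 3*sin(2*y)/4 - 7*cos(2*y)/4 + C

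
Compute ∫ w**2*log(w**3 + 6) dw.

Let u = w**3 + 6, so du = (3*w**2) dw.
The integral becomes (1/3)·∫ log(u) du; integrate by parts with u′=log(u), dv′=du.

w**3*log(w**3 + 6)/3 - w**3/3 + 2*log(w**3 + 6) + C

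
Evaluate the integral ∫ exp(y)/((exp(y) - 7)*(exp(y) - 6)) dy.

log(exp(y) - 7) - log(exp(y) - 6) + C

Let u = e^y, du = e^y dy.
The integral becomes ∫ du/((u-6)(u-7)); decompose into partial fractions.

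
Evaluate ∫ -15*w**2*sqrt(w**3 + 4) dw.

-10*(w**3 + 4)**(3/2)/3 + C

Let u = w**3 + 4, so du = (3*w**2) dw.
Rewriting, the integral becomes -5·∫ √u du = -5·(2/3)u^(3/2).
Substituting back, u = w**3 + 4.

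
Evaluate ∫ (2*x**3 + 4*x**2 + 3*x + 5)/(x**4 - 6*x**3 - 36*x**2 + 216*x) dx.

5*log(x)/216 + 469*log(x - 6)/288 + 301*log(x + 6)/864 - 599/(72*x - 432) + C

Factor the denominator: x*(x - 6)**2*(x + 6).
Partial-fraction decomposition: 301/(864*(x + 6)) + 469/(288*(x - 6)) + 599/(72*(x - 6)**2) + 5/(216*x).
Integrate each term; A/(x−a) gives A·log|x−a|; A/(x−a)² gives −A/(x−a).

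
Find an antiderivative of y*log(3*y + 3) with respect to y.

Use integration by parts with u = log(3*y + 3), dv = y dy.
Then du = 3/(3*y + 3) dy and v = y**2/2.

y**2*log(3*y + 3)/2 - y**2/4 + y/2 - log(y + 1)/2 + C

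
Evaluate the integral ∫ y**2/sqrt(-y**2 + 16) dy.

-y*sqrt(-y**2 + 16)/2 + 8*asin(y/4) + C

Substitute y = 4·sin(θ), so dy = 4·cos(θ) dθ and the radical becomes sqrt(-y**2 + 16) = 4·cos(θ) by the Pythagorean identity.
Integrate the resulting trig expression in θ, then back-substitute θ = asin(y/4), sin(θ) = y/4, cos(θ) = sqrt(-y**2 + 16)/4 (absorbing any constant into C).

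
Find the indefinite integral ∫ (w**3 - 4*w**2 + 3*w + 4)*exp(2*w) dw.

(4*w**3 - 22*w**2 + 34*w - 1)*exp(2*w)/8 + C

Use integration by parts with u = w**3 - 4*w**2 + 3*w + 4, dv = exp(2*w) dw, so v = exp(2*w)/2.
Apply parts 3 times (tabular method): alternate signs, differentiate u down to 0, integrate dv up.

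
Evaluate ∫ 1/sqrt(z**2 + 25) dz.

log(z + sqrt(z**2 + 25)) + C

Substitute z = 5·tan(θ), so dz = 5·sec(θ)^2 dθ and the radical becomes sqrt(z**2 + 25) = 5·sec(θ) by the Pythagorean identity.
Integrate the resulting trig expression in θ, then back-substitute tan(θ) = z/5, sec(θ) = sqrt(z**2 + 25)/5 (absorbing any constant into C).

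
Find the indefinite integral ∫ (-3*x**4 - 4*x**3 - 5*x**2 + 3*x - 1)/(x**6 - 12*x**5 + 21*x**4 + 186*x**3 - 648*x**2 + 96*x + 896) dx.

-20*log(x - 7)/9 + 55153*log(x - 4)/28800 + 19*log(x - 2)/72 - log(x + 1)/225 + 55*log(x + 4)/1152 - 1093/(240*x - 960) + C

Factor the denominator: (x - 7)*(x - 4)**2*(x - 2)*(x + 1)*(x + 4).
Partial-fraction decomposition: 55/(1152*(x + 4)) - 1/(225*(x + 1)) + 19/(72*(x - 2)) + 55153/(28800*(x - 4)) + 1093/(240*(x - 4)**2) - 20/(9*(x - 7)).
Integrate each term; A/(x−a) gives A·log|x−a|; A/(x−a)² gives −A/(x−a).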